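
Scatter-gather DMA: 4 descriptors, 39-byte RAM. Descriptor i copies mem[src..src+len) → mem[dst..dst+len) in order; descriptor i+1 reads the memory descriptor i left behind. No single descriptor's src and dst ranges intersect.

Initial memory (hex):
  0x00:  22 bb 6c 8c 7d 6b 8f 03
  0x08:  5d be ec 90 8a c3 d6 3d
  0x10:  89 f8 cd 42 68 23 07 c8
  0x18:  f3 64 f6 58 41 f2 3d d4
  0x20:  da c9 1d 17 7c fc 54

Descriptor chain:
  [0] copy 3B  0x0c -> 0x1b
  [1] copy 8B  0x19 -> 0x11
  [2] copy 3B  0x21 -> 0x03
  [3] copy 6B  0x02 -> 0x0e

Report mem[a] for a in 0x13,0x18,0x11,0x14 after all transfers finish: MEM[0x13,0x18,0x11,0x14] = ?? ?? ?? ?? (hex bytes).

[0] 0x0c->0x1b len=3 : 8a c3 d6
[1] 0x19->0x11 len=8 : 64 f6 8a c3 d6 3d d4 da
[2] 0x21->0x03 len=3 : c9 1d 17
[3] 0x02->0x0e len=6 : 6c c9 1d 17 8f 03
query mem[0x13]=0x03, mem[0x18]=0xda, mem[0x11]=0x17, mem[0x14]=0xc3

MEM[0x13,0x18,0x11,0x14] = 03 da 17 c3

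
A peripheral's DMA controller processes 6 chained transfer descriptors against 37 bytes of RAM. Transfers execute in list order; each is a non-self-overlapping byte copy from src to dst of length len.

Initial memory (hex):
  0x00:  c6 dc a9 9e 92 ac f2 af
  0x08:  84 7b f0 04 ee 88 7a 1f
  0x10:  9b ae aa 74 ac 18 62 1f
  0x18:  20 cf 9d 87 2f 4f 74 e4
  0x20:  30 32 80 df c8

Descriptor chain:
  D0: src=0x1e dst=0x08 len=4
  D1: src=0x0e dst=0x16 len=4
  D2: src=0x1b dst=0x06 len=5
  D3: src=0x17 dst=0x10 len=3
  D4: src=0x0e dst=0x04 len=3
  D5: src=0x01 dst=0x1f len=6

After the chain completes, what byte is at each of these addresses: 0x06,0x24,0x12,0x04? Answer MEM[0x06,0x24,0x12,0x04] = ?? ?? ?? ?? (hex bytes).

#0 dst[0x08+4] := {0x74,0xe4,0x30,0x32}
#1 dst[0x16+4] := {0x7a,0x1f,0x9b,0xae}
#2 dst[0x06+5] := {0x87,0x2f,0x4f,0x74,0xe4}
#3 dst[0x10+3] := {0x1f,0x9b,0xae}
#4 dst[0x04+3] := {0x7a,0x1f,0x1f}
#5 dst[0x1f+6] := {0xdc,0xa9,0x9e,0x7a,0x1f,0x1f}
query mem[0x06]=0x1f, mem[0x24]=0x1f, mem[0x12]=0xae, mem[0x04]=0x7a

MEM[0x06,0x24,0x12,0x04] = 1f 1f ae 7a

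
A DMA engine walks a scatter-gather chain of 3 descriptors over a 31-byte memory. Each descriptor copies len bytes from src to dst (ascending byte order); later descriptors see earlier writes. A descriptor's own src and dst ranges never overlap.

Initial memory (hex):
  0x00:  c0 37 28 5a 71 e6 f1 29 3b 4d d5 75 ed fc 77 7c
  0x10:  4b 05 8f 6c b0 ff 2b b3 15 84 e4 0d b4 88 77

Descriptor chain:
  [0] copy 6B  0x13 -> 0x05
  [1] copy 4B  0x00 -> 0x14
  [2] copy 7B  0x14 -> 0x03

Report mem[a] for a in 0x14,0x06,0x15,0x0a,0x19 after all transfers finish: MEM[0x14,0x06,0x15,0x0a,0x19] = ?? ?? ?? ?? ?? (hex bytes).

MEM[0x14,0x06,0x15,0x0a,0x19] = c0 5a 37 15 84

[0] 0x13->0x05 len=6 : 6c b0 ff 2b b3 15
[1] 0x00->0x14 len=4 : c0 37 28 5a
[2] 0x14->0x03 len=7 : c0 37 28 5a 15 84 e4
query mem[0x14]=0xc0, mem[0x06]=0x5a, mem[0x15]=0x37, mem[0x0a]=0x15, mem[0x19]=0x84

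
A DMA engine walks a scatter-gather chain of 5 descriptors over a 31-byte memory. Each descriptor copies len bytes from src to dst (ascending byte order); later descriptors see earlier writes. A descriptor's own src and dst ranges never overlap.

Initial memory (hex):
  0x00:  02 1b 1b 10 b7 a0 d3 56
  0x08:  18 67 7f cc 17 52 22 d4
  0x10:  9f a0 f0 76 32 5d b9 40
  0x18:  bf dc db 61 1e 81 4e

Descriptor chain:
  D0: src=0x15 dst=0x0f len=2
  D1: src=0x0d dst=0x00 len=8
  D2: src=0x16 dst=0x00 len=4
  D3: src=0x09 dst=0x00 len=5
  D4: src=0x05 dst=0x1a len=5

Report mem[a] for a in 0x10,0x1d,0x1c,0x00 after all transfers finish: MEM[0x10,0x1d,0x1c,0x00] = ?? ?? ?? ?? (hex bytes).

#0 dst[0x0f+2] := {0x5d,0xb9}
#1 dst[0x00+8] := {0x52,0x22,0x5d,0xb9,0xa0,0xf0,0x76,0x32}
#2 dst[0x00+4] := {0xb9,0x40,0xbf,0xdc}
#3 dst[0x00+5] := {0x67,0x7f,0xcc,0x17,0x52}
#4 dst[0x1a+5] := {0xf0,0x76,0x32,0x18,0x67}
query mem[0x10]=0xb9, mem[0x1d]=0x18, mem[0x1c]=0x32, mem[0x00]=0x67

MEM[0x10,0x1d,0x1c,0x00] = b9 18 32 67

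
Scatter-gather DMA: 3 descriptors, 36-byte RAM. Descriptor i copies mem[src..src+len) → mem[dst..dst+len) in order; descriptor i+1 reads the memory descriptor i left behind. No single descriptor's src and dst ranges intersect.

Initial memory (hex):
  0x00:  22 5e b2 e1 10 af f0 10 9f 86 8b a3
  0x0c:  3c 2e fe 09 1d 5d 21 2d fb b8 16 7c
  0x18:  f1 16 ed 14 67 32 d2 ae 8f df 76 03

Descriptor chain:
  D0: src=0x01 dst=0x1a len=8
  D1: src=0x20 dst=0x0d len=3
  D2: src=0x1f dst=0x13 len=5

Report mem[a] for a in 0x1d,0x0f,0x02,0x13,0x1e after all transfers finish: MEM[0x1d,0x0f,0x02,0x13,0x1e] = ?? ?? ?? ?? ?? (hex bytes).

D0: mem[0x1a..0x21] <- [5e b2 e1 10 af f0 10 9f]
D1: mem[0x0d..0x0f] <- [10 9f 76]
D2: mem[0x13..0x17] <- [f0 10 9f 76 03]
query mem[0x1d]=0x10, mem[0x0f]=0x76, mem[0x02]=0xb2, mem[0x13]=0xf0, mem[0x1e]=0xaf

MEM[0x1d,0x0f,0x02,0x13,0x1e] = 10 76 b2 f0 af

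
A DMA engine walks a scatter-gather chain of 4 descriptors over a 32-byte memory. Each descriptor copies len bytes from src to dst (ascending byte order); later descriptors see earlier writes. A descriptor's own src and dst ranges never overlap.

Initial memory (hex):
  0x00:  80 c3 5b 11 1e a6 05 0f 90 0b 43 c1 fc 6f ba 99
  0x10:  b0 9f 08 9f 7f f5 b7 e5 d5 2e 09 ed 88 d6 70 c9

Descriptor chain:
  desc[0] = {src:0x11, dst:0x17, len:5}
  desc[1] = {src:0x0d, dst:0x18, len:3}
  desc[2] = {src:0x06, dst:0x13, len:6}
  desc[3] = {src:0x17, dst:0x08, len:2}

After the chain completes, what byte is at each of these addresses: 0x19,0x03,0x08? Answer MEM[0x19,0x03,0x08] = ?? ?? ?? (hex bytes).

MEM[0x19,0x03,0x08] = ba 11 43

D0: mem[0x17..0x1b] <- [9f 08 9f 7f f5]
D1: mem[0x18..0x1a] <- [6f ba 99]
D2: mem[0x13..0x18] <- [05 0f 90 0b 43 c1]
D3: mem[0x08..0x09] <- [43 c1]
query mem[0x19]=0xba, mem[0x03]=0x11, mem[0x08]=0x43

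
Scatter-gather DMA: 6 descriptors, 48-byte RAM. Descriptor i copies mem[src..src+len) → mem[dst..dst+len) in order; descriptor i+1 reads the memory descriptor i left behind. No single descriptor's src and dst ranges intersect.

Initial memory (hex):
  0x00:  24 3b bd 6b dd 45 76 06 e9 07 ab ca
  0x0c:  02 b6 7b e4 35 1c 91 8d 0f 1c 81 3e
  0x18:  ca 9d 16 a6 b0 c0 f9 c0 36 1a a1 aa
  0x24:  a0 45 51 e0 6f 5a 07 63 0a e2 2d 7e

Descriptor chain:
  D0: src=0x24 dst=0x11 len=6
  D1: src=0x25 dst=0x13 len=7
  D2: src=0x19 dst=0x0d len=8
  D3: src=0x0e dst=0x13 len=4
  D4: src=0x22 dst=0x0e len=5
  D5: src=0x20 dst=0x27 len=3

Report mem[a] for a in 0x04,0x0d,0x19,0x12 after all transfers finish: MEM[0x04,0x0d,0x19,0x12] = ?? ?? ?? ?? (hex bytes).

  after D0: wrote 6B at 0x11 = a04551e06f5a
  after D1: wrote 7B at 0x13 = 4551e06f5a0763
  after D2: wrote 8B at 0x0d = 6316a6b0c0f9c036
  after D3: wrote 4B at 0x13 = 16a6b0c0
  after D4: wrote 5B at 0x0e = a1aaa04551
  after D5: wrote 3B at 0x27 = 361aa1
query mem[0x04]=0xdd, mem[0x0d]=0x63, mem[0x19]=0x63, mem[0x12]=0x51

MEM[0x04,0x0d,0x19,0x12] = dd 63 63 51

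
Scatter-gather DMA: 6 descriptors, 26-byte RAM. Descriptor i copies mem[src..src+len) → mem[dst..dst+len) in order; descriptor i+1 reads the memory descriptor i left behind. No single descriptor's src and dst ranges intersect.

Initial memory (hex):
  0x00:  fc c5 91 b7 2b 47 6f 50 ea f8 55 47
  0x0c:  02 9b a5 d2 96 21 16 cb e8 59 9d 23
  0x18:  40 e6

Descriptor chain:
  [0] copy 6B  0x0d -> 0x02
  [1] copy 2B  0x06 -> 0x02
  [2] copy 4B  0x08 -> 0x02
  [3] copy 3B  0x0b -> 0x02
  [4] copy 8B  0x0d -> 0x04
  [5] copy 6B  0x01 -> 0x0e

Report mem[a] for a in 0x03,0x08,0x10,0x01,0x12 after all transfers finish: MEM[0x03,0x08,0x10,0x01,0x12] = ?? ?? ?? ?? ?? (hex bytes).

MEM[0x03,0x08,0x10,0x01,0x12] = 02 21 02 c5 a5

  after D0: wrote 6B at 0x02 = 9ba5d2962116
  after D1: wrote 2B at 0x02 = 2116
  after D2: wrote 4B at 0x02 = eaf85547
  after D3: wrote 3B at 0x02 = 47029b
  after D4: wrote 8B at 0x04 = 9ba5d2962116cbe8
  after D5: wrote 6B at 0x0e = c547029ba5d2
query mem[0x03]=0x02, mem[0x08]=0x21, mem[0x10]=0x02, mem[0x01]=0xc5, mem[0x12]=0xa5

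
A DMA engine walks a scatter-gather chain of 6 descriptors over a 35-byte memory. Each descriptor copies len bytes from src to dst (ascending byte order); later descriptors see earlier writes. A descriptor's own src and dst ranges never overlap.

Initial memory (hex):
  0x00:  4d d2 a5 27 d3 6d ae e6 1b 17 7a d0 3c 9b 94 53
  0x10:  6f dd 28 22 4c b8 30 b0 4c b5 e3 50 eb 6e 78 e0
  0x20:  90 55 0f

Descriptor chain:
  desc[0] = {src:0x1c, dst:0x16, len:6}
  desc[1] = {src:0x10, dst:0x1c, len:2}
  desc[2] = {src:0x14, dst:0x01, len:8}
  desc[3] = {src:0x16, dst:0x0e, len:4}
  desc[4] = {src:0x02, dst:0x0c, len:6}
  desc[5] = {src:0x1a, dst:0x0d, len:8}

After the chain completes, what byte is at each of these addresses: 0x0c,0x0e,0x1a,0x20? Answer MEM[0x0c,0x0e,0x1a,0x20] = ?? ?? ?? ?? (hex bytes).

D0: mem[0x16..0x1b] <- [eb 6e 78 e0 90 55]
D1: mem[0x1c..0x1d] <- [6f dd]
D2: mem[0x01..0x08] <- [4c b8 eb 6e 78 e0 90 55]
D3: mem[0x0e..0x11] <- [eb 6e 78 e0]
D4: mem[0x0c..0x11] <- [b8 eb 6e 78 e0 90]
D5: mem[0x0d..0x14] <- [90 55 6f dd 78 e0 90 55]
query mem[0x0c]=0xb8, mem[0x0e]=0x55, mem[0x1a]=0x90, mem[0x20]=0x90

MEM[0x0c,0x0e,0x1a,0x20] = b8 55 90 90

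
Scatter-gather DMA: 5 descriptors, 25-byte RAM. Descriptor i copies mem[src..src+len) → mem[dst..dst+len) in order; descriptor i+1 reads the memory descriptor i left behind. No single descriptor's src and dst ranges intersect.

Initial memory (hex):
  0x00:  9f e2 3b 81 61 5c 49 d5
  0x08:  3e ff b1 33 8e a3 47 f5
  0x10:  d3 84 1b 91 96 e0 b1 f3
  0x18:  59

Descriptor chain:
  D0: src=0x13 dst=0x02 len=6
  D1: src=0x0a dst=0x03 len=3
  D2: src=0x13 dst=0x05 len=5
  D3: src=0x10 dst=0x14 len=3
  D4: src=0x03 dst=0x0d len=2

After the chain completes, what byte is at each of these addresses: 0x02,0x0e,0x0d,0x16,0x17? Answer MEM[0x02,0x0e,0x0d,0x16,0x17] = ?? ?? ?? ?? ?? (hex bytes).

MEM[0x02,0x0e,0x0d,0x16,0x17] = 91 33 b1 1b f3

  after D0: wrote 6B at 0x02 = 9196e0b1f359
  after D1: wrote 3B at 0x03 = b1338e
  after D2: wrote 5B at 0x05 = 9196e0b1f3
  after D3: wrote 3B at 0x14 = d3841b
  after D4: wrote 2B at 0x0d = b133
query mem[0x02]=0x91, mem[0x0e]=0x33, mem[0x0d]=0xb1, mem[0x16]=0x1b, mem[0x17]=0xf3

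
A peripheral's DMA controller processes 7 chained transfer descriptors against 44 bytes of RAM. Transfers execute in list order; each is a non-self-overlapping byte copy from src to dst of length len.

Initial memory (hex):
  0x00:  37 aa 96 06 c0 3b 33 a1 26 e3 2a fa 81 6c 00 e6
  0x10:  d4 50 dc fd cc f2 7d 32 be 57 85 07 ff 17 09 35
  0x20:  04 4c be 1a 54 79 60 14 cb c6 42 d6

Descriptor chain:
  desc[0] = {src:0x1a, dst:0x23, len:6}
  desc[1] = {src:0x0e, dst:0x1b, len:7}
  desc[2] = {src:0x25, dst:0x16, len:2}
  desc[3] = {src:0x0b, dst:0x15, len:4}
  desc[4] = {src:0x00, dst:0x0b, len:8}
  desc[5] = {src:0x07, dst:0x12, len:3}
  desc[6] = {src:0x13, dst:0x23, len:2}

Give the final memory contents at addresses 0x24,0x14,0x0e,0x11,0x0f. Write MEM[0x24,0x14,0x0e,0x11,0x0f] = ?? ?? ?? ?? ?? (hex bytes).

  after D0: wrote 6B at 0x23 = 8507ff170935
  after D1: wrote 7B at 0x1b = 00e6d450dcfdcc
  after D2: wrote 2B at 0x16 = ff17
  after D3: wrote 4B at 0x15 = fa816c00
  after D4: wrote 8B at 0x0b = 37aa9606c03b33a1
  after D5: wrote 3B at 0x12 = a126e3
  after D6: wrote 2B at 0x23 = 26e3
query mem[0x24]=0xe3, mem[0x14]=0xe3, mem[0x0e]=0x06, mem[0x11]=0x33, mem[0x0f]=0xc0

MEM[0x24,0x14,0x0e,0x11,0x0f] = e3 e3 06 33 c0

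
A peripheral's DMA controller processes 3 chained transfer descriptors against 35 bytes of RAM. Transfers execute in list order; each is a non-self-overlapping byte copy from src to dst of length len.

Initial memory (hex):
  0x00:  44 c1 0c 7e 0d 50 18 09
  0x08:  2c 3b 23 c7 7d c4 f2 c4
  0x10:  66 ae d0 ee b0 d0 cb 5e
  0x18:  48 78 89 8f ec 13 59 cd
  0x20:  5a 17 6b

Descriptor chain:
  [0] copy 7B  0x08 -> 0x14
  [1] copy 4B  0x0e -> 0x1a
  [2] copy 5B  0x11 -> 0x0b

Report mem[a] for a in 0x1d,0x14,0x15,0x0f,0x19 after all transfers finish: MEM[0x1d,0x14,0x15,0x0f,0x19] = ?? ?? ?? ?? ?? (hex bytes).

MEM[0x1d,0x14,0x15,0x0f,0x19] = ae 2c 3b 3b c4

#0 dst[0x14+7] := {0x2c,0x3b,0x23,0xc7,0x7d,0xc4,0xf2}
#1 dst[0x1a+4] := {0xf2,0xc4,0x66,0xae}
#2 dst[0x0b+5] := {0xae,0xd0,0xee,0x2c,0x3b}
query mem[0x1d]=0xae, mem[0x14]=0x2c, mem[0x15]=0x3b, mem[0x0f]=0x3b, mem[0x19]=0xc4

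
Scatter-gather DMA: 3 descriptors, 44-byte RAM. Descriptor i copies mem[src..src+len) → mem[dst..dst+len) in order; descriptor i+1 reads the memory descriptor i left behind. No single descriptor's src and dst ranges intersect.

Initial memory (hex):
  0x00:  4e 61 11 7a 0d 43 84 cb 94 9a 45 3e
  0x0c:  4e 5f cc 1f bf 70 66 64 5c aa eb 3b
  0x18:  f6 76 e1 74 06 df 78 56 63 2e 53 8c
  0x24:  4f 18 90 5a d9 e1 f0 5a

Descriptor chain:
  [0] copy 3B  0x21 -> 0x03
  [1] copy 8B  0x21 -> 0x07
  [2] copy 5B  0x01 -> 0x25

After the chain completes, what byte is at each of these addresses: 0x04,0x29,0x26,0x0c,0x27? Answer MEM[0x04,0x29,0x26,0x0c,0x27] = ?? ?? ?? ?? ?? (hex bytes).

MEM[0x04,0x29,0x26,0x0c,0x27] = 53 8c 11 90 2e

[0] 0x21->0x03 len=3 : 2e 53 8c
[1] 0x21->0x07 len=8 : 2e 53 8c 4f 18 90 5a d9
[2] 0x01->0x25 len=5 : 61 11 2e 53 8c
query mem[0x04]=0x53, mem[0x29]=0x8c, mem[0x26]=0x11, mem[0x0c]=0x90, mem[0x27]=0x2e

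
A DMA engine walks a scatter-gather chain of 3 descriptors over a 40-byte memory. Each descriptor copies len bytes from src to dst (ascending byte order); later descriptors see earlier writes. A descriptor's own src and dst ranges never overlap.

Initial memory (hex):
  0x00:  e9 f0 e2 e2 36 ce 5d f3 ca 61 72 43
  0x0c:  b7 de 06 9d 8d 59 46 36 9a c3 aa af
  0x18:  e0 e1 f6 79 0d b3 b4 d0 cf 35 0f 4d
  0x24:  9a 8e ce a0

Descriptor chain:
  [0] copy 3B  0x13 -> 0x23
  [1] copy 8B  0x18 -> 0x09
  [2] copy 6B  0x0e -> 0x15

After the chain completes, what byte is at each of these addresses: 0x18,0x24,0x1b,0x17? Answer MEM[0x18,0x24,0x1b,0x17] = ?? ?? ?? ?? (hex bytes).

#0 dst[0x23+3] := {0x36,0x9a,0xc3}
#1 dst[0x09+8] := {0xe0,0xe1,0xf6,0x79,0x0d,0xb3,0xb4,0xd0}
#2 dst[0x15+6] := {0xb3,0xb4,0xd0,0x59,0x46,0x36}
query mem[0x18]=0x59, mem[0x24]=0x9a, mem[0x1b]=0x79, mem[0x17]=0xd0

MEM[0x18,0x24,0x1b,0x17] = 59 9a 79 d0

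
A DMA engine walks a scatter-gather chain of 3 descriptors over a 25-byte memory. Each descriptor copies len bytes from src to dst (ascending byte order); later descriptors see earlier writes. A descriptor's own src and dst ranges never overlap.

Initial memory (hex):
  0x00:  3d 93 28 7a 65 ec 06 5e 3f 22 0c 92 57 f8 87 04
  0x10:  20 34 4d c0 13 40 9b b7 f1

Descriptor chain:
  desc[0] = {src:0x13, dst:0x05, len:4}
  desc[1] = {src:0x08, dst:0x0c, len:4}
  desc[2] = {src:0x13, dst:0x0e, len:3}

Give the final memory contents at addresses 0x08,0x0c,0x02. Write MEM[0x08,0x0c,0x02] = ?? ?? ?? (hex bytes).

MEM[0x08,0x0c,0x02] = 9b 9b 28

  after D0: wrote 4B at 0x05 = c013409b
  after D1: wrote 4B at 0x0c = 9b220c92
  after D2: wrote 3B at 0x0e = c01340
query mem[0x08]=0x9b, mem[0x0c]=0x9b, mem[0x02]=0x28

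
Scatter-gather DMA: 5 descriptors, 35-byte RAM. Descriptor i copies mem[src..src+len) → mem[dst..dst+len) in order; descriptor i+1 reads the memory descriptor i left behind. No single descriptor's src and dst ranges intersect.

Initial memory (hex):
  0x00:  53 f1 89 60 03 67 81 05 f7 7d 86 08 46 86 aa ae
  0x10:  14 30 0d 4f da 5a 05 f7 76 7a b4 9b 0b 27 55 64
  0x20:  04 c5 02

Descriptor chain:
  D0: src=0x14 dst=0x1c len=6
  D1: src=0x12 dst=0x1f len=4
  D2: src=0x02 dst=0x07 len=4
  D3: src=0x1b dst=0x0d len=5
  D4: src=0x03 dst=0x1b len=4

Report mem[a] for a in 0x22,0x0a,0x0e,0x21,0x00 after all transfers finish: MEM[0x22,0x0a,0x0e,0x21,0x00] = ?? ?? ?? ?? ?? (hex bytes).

MEM[0x22,0x0a,0x0e,0x21,0x00] = 5a 67 da da 53

[0] 0x14->0x1c len=6 : da 5a 05 f7 76 7a
[1] 0x12->0x1f len=4 : 0d 4f da 5a
[2] 0x02->0x07 len=4 : 89 60 03 67
[3] 0x1b->0x0d len=5 : 9b da 5a 05 0d
[4] 0x03->0x1b len=4 : 60 03 67 81
query mem[0x22]=0x5a, mem[0x0a]=0x67, mem[0x0e]=0xda, mem[0x21]=0xda, mem[0x00]=0x53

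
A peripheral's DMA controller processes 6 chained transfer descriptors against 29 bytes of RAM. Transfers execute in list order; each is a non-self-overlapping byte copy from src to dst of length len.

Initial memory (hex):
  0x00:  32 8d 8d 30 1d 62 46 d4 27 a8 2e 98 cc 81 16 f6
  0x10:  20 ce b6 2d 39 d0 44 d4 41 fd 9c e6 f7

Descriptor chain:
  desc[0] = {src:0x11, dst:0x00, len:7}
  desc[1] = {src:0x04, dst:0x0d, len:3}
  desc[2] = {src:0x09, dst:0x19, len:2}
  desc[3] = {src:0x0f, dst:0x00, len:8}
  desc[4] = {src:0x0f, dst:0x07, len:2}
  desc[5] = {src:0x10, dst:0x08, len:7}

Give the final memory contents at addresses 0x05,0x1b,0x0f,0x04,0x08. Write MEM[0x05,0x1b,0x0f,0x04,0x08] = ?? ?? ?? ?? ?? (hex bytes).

  after D0: wrote 7B at 0x00 = ceb62d39d044d4
  after D1: wrote 3B at 0x0d = d044d4
  after D2: wrote 2B at 0x19 = a82e
  after D3: wrote 8B at 0x00 = d420ceb62d39d044
  after D4: wrote 2B at 0x07 = d420
  after D5: wrote 7B at 0x08 = 20ceb62d39d044
query mem[0x05]=0x39, mem[0x1b]=0xe6, mem[0x0f]=0xd4, mem[0x04]=0x2d, mem[0x08]=0x20

MEM[0x05,0x1b,0x0f,0x04,0x08] = 39 e6 d4 2d 20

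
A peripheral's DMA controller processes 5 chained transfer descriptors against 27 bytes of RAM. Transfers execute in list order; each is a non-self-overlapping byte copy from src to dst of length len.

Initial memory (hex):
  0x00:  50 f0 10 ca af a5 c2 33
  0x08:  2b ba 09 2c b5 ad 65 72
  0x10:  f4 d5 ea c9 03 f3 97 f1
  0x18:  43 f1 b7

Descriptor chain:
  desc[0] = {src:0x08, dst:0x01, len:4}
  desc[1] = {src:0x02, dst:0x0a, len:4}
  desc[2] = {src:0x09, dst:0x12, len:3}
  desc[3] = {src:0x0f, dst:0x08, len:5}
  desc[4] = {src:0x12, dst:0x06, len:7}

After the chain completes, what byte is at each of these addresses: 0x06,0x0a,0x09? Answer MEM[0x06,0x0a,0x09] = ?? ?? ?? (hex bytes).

D0: mem[0x01..0x04] <- [2b ba 09 2c]
D1: mem[0x0a..0x0d] <- [ba 09 2c a5]
D2: mem[0x12..0x14] <- [ba ba 09]
D3: mem[0x08..0x0c] <- [72 f4 d5 ba ba]
D4: mem[0x06..0x0c] <- [ba ba 09 f3 97 f1 43]
query mem[0x06]=0xba, mem[0x0a]=0x97, mem[0x09]=0xf3

MEM[0x06,0x0a,0x09] = ba 97 f3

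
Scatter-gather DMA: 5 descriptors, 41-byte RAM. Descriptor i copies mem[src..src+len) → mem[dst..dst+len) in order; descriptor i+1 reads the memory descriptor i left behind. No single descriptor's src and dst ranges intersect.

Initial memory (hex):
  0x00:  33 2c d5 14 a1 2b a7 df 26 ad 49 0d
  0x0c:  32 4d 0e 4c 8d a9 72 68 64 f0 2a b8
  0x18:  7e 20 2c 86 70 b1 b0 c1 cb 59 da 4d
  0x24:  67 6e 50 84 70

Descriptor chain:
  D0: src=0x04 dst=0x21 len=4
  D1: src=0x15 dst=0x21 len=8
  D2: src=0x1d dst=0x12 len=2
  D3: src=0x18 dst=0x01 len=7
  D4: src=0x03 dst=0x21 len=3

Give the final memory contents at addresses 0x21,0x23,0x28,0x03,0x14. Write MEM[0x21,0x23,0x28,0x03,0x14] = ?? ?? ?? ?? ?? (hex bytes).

MEM[0x21,0x23,0x28,0x03,0x14] = 2c 70 70 2c 64

D0: mem[0x21..0x24] <- [a1 2b a7 df]
D1: mem[0x21..0x28] <- [f0 2a b8 7e 20 2c 86 70]
D2: mem[0x12..0x13] <- [b1 b0]
D3: mem[0x01..0x07] <- [7e 20 2c 86 70 b1 b0]
D4: mem[0x21..0x23] <- [2c 86 70]
query mem[0x21]=0x2c, mem[0x23]=0x70, mem[0x28]=0x70, mem[0x03]=0x2c, mem[0x14]=0x64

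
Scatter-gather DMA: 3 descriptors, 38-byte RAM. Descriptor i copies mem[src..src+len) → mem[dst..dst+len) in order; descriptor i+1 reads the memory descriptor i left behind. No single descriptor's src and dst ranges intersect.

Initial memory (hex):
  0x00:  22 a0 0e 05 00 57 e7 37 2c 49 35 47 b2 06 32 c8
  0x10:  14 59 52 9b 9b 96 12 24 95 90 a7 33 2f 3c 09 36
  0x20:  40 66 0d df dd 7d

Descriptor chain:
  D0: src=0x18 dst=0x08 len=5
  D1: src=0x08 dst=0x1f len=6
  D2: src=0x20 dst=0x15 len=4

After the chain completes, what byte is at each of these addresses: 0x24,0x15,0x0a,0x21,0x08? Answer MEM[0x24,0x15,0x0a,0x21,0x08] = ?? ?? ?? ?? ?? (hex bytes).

MEM[0x24,0x15,0x0a,0x21,0x08] = 06 90 a7 a7 95

  after D0: wrote 5B at 0x08 = 9590a7332f
  after D1: wrote 6B at 0x1f = 9590a7332f06
  after D2: wrote 4B at 0x15 = 90a7332f
query mem[0x24]=0x06, mem[0x15]=0x90, mem[0x0a]=0xa7, mem[0x21]=0xa7, mem[0x08]=0x95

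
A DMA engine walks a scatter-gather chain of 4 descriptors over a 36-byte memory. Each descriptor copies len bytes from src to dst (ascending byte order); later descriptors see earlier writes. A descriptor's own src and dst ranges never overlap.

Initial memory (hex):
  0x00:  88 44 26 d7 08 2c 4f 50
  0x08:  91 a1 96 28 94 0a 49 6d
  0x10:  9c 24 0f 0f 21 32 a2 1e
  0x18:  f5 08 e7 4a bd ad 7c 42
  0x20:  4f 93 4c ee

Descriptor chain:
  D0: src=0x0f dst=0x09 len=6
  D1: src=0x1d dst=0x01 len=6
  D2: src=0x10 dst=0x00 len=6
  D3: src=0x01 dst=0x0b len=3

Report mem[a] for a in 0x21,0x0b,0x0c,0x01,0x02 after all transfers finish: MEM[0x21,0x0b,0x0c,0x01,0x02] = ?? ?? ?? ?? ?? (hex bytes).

MEM[0x21,0x0b,0x0c,0x01,0x02] = 93 24 0f 24 0f

[0] 0x0f->0x09 len=6 : 6d 9c 24 0f 0f 21
[1] 0x1d->0x01 len=6 : ad 7c 42 4f 93 4c
[2] 0x10->0x00 len=6 : 9c 24 0f 0f 21 32
[3] 0x01->0x0b len=3 : 24 0f 0f
query mem[0x21]=0x93, mem[0x0b]=0x24, mem[0x0c]=0x0f, mem[0x01]=0x24, mem[0x02]=0x0f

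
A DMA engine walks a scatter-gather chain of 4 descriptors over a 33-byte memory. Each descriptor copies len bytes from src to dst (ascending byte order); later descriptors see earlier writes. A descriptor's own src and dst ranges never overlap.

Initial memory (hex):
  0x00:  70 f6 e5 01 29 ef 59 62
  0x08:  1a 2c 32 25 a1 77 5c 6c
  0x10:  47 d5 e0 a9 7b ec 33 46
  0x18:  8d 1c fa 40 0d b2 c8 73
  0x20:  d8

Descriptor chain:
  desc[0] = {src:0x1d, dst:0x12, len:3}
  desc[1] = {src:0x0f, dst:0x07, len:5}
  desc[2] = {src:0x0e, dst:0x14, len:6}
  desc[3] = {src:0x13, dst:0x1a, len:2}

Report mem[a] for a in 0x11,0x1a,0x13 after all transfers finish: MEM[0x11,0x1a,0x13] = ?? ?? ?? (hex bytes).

[0] 0x1d->0x12 len=3 : b2 c8 73
[1] 0x0f->0x07 len=5 : 6c 47 d5 b2 c8
[2] 0x0e->0x14 len=6 : 5c 6c 47 d5 b2 c8
[3] 0x13->0x1a len=2 : c8 5c
query mem[0x11]=0xd5, mem[0x1a]=0xc8, mem[0x13]=0xc8

MEM[0x11,0x1a,0x13] = d5 c8 c8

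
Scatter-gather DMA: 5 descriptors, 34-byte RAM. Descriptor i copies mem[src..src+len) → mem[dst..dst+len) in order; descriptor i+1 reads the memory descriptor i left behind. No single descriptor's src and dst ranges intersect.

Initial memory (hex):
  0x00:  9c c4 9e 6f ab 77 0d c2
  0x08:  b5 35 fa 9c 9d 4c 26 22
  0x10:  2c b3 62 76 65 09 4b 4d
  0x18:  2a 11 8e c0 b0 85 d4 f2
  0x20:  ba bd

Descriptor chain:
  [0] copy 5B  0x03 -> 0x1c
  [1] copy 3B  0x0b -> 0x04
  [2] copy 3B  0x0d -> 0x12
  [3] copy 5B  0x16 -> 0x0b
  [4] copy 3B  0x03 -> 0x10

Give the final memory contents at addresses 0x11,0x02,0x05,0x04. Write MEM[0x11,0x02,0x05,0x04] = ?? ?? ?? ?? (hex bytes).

#0 dst[0x1c+5] := {0x6f,0xab,0x77,0x0d,0xc2}
#1 dst[0x04+3] := {0x9c,0x9d,0x4c}
#2 dst[0x12+3] := {0x4c,0x26,0x22}
#3 dst[0x0b+5] := {0x4b,0x4d,0x2a,0x11,0x8e}
#4 dst[0x10+3] := {0x6f,0x9c,0x9d}
query mem[0x11]=0x9c, mem[0x02]=0x9e, mem[0x05]=0x9d, mem[0x04]=0x9c

MEM[0x11,0x02,0x05,0x04] = 9c 9e 9d 9c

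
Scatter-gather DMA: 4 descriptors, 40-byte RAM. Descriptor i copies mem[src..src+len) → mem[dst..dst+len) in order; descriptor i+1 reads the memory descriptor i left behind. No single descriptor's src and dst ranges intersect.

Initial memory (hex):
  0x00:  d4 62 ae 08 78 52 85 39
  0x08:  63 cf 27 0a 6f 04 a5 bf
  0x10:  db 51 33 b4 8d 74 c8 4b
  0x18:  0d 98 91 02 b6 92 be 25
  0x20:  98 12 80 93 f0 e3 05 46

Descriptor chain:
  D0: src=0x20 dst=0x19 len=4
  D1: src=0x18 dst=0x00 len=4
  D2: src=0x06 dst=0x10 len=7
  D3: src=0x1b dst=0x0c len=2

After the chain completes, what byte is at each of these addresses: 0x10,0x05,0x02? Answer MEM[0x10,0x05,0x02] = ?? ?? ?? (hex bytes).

MEM[0x10,0x05,0x02] = 85 52 12

[0] 0x20->0x19 len=4 : 98 12 80 93
[1] 0x18->0x00 len=4 : 0d 98 12 80
[2] 0x06->0x10 len=7 : 85 39 63 cf 27 0a 6f
[3] 0x1b->0x0c len=2 : 80 93
query mem[0x10]=0x85, mem[0x05]=0x52, mem[0x02]=0x12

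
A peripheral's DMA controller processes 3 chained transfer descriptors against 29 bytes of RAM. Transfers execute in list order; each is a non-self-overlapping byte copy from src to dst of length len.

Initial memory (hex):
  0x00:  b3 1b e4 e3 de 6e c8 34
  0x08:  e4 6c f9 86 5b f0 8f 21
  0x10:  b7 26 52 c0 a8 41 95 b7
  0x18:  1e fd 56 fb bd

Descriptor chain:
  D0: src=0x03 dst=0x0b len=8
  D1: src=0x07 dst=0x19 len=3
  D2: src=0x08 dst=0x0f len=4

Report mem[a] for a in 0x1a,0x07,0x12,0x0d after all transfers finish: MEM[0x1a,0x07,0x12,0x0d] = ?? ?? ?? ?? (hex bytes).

D0: mem[0x0b..0x12] <- [e3 de 6e c8 34 e4 6c f9]
D1: mem[0x19..0x1b] <- [34 e4 6c]
D2: mem[0x0f..0x12] <- [e4 6c f9 e3]
query mem[0x1a]=0xe4, mem[0x07]=0x34, mem[0x12]=0xe3, mem[0x0d]=0x6e

MEM[0x1a,0x07,0x12,0x0d] = e4 34 e3 6e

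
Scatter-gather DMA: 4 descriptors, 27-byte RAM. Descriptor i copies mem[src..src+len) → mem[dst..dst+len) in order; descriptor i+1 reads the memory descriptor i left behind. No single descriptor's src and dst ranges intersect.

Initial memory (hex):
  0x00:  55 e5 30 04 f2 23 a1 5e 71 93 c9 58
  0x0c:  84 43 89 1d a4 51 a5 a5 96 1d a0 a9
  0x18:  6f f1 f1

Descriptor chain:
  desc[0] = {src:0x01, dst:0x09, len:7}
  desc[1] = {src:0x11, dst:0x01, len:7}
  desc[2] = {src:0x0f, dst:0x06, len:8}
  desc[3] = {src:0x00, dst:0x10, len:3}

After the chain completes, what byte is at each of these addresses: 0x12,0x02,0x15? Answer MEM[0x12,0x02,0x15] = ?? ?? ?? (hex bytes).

#0 dst[0x09+7] := {0xe5,0x30,0x04,0xf2,0x23,0xa1,0x5e}
#1 dst[0x01+7] := {0x51,0xa5,0xa5,0x96,0x1d,0xa0,0xa9}
#2 dst[0x06+8] := {0x5e,0xa4,0x51,0xa5,0xa5,0x96,0x1d,0xa0}
#3 dst[0x10+3] := {0x55,0x51,0xa5}
query mem[0x12]=0xa5, mem[0x02]=0xa5, mem[0x15]=0x1d

MEM[0x12,0x02,0x15] = a5 a5 1d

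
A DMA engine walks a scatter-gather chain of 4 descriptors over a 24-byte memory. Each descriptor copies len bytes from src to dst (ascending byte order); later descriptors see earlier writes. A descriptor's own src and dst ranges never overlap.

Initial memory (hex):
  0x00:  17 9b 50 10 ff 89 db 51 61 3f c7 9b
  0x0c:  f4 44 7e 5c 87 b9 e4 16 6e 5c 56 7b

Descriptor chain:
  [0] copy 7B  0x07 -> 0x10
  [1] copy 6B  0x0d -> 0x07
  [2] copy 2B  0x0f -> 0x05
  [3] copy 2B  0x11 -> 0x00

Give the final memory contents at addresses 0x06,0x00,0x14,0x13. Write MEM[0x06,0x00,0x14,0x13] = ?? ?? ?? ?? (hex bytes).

D0: mem[0x10..0x16] <- [51 61 3f c7 9b f4 44]
D1: mem[0x07..0x0c] <- [44 7e 5c 51 61 3f]
D2: mem[0x05..0x06] <- [5c 51]
D3: mem[0x00..0x01] <- [61 3f]
query mem[0x06]=0x51, mem[0x00]=0x61, mem[0x14]=0x9b, mem[0x13]=0xc7

MEM[0x06,0x00,0x14,0x13] = 51 61 9b c7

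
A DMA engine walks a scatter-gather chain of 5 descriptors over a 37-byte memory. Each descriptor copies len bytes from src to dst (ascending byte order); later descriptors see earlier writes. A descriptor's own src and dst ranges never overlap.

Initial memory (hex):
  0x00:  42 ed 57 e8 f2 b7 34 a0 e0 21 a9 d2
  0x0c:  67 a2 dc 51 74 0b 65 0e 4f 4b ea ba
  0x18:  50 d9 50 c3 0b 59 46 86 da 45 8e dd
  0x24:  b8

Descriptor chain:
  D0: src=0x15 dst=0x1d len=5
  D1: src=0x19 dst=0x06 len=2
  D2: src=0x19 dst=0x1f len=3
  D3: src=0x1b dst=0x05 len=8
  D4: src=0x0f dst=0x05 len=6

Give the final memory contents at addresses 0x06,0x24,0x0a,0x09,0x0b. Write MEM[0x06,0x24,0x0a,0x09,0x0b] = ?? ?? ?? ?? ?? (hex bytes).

MEM[0x06,0x24,0x0a,0x09,0x0b] = 74 b8 4f 0e c3

  after D0: wrote 5B at 0x1d = 4beaba50d9
  after D1: wrote 2B at 0x06 = d950
  after D2: wrote 3B at 0x1f = d950c3
  after D3: wrote 8B at 0x05 = c30b4bead950c38e
  after D4: wrote 6B at 0x05 = 51740b650e4f
query mem[0x06]=0x74, mem[0x24]=0xb8, mem[0x0a]=0x4f, mem[0x09]=0x0e, mem[0x0b]=0xc3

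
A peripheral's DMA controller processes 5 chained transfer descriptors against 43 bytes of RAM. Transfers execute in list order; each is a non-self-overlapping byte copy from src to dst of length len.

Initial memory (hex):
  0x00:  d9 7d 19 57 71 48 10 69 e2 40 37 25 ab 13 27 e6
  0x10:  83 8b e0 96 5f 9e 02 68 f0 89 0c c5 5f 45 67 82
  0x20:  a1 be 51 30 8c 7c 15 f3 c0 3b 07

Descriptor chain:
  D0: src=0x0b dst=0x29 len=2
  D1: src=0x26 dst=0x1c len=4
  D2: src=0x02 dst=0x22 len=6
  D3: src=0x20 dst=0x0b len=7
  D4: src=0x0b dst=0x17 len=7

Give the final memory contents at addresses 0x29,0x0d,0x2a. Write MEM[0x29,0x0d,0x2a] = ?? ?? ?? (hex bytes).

MEM[0x29,0x0d,0x2a] = 25 19 ab

#0 dst[0x29+2] := {0x25,0xab}
#1 dst[0x1c+4] := {0x15,0xf3,0xc0,0x25}
#2 dst[0x22+6] := {0x19,0x57,0x71,0x48,0x10,0x69}
#3 dst[0x0b+7] := {0xa1,0xbe,0x19,0x57,0x71,0x48,0x10}
#4 dst[0x17+7] := {0xa1,0xbe,0x19,0x57,0x71,0x48,0x10}
query mem[0x29]=0x25, mem[0x0d]=0x19, mem[0x2a]=0xab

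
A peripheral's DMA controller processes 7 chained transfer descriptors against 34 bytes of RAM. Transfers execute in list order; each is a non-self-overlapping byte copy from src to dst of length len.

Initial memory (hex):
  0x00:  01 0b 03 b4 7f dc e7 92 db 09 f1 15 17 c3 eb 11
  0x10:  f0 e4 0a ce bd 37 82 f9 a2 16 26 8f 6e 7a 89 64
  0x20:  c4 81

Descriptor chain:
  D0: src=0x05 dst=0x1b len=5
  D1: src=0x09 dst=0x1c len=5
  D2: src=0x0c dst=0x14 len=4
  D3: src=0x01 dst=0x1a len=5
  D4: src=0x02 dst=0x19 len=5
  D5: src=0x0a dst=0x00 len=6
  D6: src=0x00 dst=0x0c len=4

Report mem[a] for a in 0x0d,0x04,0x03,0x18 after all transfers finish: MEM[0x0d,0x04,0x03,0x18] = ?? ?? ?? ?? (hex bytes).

MEM[0x0d,0x04,0x03,0x18] = 15 eb c3 a2

  after D0: wrote 5B at 0x1b = dce792db09
  after D1: wrote 5B at 0x1c = 09f11517c3
  after D2: wrote 4B at 0x14 = 17c3eb11
  after D3: wrote 5B at 0x1a = 0b03b47fdc
  after D4: wrote 5B at 0x19 = 03b47fdce7
  after D5: wrote 6B at 0x00 = f11517c3eb11
  after D6: wrote 4B at 0x0c = f11517c3
query mem[0x0d]=0x15, mem[0x04]=0xeb, mem[0x03]=0xc3, mem[0x18]=0xa2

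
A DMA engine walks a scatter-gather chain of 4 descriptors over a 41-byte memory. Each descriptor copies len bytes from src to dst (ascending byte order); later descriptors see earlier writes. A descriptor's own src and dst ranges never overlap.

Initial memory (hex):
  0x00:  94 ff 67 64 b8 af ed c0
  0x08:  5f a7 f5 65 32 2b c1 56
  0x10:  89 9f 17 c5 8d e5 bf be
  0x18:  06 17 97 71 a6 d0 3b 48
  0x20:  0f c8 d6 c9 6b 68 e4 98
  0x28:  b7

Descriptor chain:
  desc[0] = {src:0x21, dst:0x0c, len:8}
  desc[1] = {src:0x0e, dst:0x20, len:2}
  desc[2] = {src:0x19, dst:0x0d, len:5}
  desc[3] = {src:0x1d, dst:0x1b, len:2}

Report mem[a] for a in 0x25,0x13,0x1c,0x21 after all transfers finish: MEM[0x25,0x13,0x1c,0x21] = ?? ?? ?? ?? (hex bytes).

[0] 0x21->0x0c len=8 : c8 d6 c9 6b 68 e4 98 b7
[1] 0x0e->0x20 len=2 : c9 6b
[2] 0x19->0x0d len=5 : 17 97 71 a6 d0
[3] 0x1d->0x1b len=2 : d0 3b
query mem[0x25]=0x68, mem[0x13]=0xb7, mem[0x1c]=0x3b, mem[0x21]=0x6b

MEM[0x25,0x13,0x1c,0x21] = 68 b7 3b 6b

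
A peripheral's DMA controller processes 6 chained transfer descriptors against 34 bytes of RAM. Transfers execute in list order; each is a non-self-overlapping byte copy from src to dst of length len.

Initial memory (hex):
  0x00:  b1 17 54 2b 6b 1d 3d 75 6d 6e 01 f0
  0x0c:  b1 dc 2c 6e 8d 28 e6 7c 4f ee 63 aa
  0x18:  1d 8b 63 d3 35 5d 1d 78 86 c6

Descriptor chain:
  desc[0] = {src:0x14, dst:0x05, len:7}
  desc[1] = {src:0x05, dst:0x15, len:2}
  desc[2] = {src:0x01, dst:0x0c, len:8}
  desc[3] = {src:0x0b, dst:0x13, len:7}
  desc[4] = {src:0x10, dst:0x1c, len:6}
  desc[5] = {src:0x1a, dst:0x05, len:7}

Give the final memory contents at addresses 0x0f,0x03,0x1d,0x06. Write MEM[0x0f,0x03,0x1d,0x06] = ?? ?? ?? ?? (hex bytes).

MEM[0x0f,0x03,0x1d,0x06] = 6b 2b ee d3

  after D0: wrote 7B at 0x05 = 4fee63aa1d8b63
  after D1: wrote 2B at 0x15 = 4fee
  after D2: wrote 8B at 0x0c = 17542b6b4fee63aa
  after D3: wrote 7B at 0x13 = 6317542b6b4fee
  after D4: wrote 6B at 0x1c = 4fee63631754
  after D5: wrote 7B at 0x05 = 63d34fee636317
query mem[0x0f]=0x6b, mem[0x03]=0x2b, mem[0x1d]=0xee, mem[0x06]=0xd3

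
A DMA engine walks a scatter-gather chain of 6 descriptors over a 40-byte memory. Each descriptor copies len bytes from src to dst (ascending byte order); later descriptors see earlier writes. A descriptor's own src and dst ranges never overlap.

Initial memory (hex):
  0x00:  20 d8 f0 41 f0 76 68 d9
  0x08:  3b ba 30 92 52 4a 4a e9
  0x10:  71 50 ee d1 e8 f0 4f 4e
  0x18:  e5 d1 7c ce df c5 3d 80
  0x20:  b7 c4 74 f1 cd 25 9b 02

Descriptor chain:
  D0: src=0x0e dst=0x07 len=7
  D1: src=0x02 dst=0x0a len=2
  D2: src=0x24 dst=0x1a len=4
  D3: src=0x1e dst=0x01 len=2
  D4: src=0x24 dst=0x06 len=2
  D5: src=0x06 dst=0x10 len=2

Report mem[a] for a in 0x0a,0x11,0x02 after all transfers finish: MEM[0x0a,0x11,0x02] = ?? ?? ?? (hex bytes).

#0 dst[0x07+7] := {0x4a,0xe9,0x71,0x50,0xee,0xd1,0xe8}
#1 dst[0x0a+2] := {0xf0,0x41}
#2 dst[0x1a+4] := {0xcd,0x25,0x9b,0x02}
#3 dst[0x01+2] := {0x3d,0x80}
#4 dst[0x06+2] := {0xcd,0x25}
#5 dst[0x10+2] := {0xcd,0x25}
query mem[0x0a]=0xf0, mem[0x11]=0x25, mem[0x02]=0x80

MEM[0x0a,0x11,0x02] = f0 25 80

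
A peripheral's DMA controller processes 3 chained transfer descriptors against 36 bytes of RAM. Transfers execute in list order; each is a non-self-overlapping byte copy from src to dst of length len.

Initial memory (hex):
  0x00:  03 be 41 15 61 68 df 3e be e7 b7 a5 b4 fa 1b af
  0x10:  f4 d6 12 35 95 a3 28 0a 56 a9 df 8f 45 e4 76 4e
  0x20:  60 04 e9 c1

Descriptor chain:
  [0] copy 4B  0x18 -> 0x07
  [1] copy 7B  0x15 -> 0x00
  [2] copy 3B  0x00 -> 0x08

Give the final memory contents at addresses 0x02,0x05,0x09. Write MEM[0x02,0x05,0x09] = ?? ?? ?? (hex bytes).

  after D0: wrote 4B at 0x07 = 56a9df8f
  after D1: wrote 7B at 0x00 = a3280a56a9df8f
  after D2: wrote 3B at 0x08 = a3280a
query mem[0x02]=0x0a, mem[0x05]=0xdf, mem[0x09]=0x28

MEM[0x02,0x05,0x09] = 0a df 28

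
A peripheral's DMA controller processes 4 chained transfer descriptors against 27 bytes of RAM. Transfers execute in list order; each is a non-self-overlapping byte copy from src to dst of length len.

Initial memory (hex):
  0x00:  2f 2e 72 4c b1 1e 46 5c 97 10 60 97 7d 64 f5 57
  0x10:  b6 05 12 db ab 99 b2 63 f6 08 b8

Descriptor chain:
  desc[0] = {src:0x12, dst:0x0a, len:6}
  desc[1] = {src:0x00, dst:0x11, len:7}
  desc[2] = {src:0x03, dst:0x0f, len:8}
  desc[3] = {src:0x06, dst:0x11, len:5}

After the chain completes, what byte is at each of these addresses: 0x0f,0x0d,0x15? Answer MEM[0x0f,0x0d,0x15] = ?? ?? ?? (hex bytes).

MEM[0x0f,0x0d,0x15] = 4c 99 12

#0 dst[0x0a+6] := {0x12,0xdb,0xab,0x99,0xb2,0x63}
#1 dst[0x11+7] := {0x2f,0x2e,0x72,0x4c,0xb1,0x1e,0x46}
#2 dst[0x0f+8] := {0x4c,0xb1,0x1e,0x46,0x5c,0x97,0x10,0x12}
#3 dst[0x11+5] := {0x46,0x5c,0x97,0x10,0x12}
query mem[0x0f]=0x4c, mem[0x0d]=0x99, mem[0x15]=0x12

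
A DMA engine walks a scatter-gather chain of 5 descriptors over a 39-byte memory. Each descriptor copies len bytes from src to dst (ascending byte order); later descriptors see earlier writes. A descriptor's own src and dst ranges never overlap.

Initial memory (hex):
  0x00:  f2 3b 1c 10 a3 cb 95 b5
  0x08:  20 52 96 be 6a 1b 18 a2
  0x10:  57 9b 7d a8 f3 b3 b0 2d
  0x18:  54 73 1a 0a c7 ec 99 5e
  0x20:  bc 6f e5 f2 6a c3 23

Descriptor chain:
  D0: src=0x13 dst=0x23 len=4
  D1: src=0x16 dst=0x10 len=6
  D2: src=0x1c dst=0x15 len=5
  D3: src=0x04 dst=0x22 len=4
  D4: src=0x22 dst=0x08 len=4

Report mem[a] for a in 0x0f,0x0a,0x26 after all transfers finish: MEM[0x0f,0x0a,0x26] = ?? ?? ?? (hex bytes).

#0 dst[0x23+4] := {0xa8,0xf3,0xb3,0xb0}
#1 dst[0x10+6] := {0xb0,0x2d,0x54,0x73,0x1a,0x0a}
#2 dst[0x15+5] := {0xc7,0xec,0x99,0x5e,0xbc}
#3 dst[0x22+4] := {0xa3,0xcb,0x95,0xb5}
#4 dst[0x08+4] := {0xa3,0xcb,0x95,0xb5}
query mem[0x0f]=0xa2, mem[0x0a]=0x95, mem[0x26]=0xb0

MEM[0x0f,0x0a,0x26] = a2 95 b0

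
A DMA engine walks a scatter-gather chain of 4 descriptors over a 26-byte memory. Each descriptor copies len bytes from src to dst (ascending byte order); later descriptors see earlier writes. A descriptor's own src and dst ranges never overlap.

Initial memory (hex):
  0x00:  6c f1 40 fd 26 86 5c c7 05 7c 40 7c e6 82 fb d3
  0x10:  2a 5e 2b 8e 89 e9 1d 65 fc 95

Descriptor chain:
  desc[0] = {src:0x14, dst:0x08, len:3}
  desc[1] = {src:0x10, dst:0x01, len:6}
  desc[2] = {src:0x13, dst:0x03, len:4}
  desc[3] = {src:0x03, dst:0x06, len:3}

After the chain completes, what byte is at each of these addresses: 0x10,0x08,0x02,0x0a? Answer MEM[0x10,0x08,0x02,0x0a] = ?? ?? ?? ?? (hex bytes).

  after D0: wrote 3B at 0x08 = 89e91d
  after D1: wrote 6B at 0x01 = 2a5e2b8e89e9
  after D2: wrote 4B at 0x03 = 8e89e91d
  after D3: wrote 3B at 0x06 = 8e89e9
query mem[0x10]=0x2a, mem[0x08]=0xe9, mem[0x02]=0x5e, mem[0x0a]=0x1d

MEM[0x10,0x08,0x02,0x0a] = 2a e9 5e 1d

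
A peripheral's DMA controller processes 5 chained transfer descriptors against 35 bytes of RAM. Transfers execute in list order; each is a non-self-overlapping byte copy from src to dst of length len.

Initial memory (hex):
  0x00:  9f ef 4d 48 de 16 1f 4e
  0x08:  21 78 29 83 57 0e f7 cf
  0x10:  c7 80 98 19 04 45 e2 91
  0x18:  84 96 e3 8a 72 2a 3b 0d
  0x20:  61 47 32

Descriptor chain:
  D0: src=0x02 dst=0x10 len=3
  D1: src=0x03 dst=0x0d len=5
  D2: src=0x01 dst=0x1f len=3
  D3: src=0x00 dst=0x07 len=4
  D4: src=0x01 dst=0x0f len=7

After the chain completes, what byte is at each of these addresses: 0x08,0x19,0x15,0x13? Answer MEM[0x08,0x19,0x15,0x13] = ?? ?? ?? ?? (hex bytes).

D0: mem[0x10..0x12] <- [4d 48 de]
D1: mem[0x0d..0x11] <- [48 de 16 1f 4e]
D2: mem[0x1f..0x21] <- [ef 4d 48]
D3: mem[0x07..0x0a] <- [9f ef 4d 48]
D4: mem[0x0f..0x15] <- [ef 4d 48 de 16 1f 9f]
query mem[0x08]=0xef, mem[0x19]=0x96, mem[0x15]=0x9f, mem[0x13]=0x16

MEM[0x08,0x19,0x15,0x13] = ef 96 9f 16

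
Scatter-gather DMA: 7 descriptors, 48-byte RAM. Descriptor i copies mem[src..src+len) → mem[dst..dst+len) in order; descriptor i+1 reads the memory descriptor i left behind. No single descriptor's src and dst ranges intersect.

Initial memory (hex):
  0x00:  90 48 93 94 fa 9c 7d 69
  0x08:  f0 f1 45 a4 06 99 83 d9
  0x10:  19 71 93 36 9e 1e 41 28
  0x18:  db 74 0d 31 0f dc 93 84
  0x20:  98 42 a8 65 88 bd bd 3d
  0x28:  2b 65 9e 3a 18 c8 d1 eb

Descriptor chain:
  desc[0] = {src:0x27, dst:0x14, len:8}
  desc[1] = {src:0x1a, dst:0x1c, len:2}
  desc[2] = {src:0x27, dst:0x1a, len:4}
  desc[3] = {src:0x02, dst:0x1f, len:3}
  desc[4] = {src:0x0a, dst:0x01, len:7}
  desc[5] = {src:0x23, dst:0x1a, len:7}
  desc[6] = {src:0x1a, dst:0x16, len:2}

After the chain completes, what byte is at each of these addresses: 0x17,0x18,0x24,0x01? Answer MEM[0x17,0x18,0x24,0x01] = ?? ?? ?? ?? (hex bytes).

  after D0: wrote 8B at 0x14 = 3d2b659e3a18c8d1
  after D1: wrote 2B at 0x1c = c8d1
  after D2: wrote 4B at 0x1a = 3d2b659e
  after D3: wrote 3B at 0x1f = 9394fa
  after D4: wrote 7B at 0x01 = 45a4069983d919
  after D5: wrote 7B at 0x1a = 6588bdbd3d2b65
  after D6: wrote 2B at 0x16 = 6588
query mem[0x17]=0x88, mem[0x18]=0x3a, mem[0x24]=0x88, mem[0x01]=0x45

MEM[0x17,0x18,0x24,0x01] = 88 3a 88 45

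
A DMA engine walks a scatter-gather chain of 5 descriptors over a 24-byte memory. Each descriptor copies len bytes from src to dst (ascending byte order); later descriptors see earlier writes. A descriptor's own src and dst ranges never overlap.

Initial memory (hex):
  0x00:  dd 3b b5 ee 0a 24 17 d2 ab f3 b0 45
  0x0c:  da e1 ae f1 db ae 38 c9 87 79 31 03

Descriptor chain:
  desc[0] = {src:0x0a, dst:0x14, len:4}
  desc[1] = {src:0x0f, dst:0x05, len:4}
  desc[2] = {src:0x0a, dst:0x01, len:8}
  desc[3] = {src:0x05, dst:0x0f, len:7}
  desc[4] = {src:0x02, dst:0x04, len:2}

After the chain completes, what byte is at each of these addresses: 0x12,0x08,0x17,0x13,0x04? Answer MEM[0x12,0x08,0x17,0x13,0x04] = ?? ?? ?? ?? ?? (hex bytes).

[0] 0x0a->0x14 len=4 : b0 45 da e1
[1] 0x0f->0x05 len=4 : f1 db ae 38
[2] 0x0a->0x01 len=8 : b0 45 da e1 ae f1 db ae
[3] 0x05->0x0f len=7 : ae f1 db ae f3 b0 45
[4] 0x02->0x04 len=2 : 45 da
query mem[0x12]=0xae, mem[0x08]=0xae, mem[0x17]=0xe1, mem[0x13]=0xf3, mem[0x04]=0x45

MEM[0x12,0x08,0x17,0x13,0x04] = ae ae e1 f3 45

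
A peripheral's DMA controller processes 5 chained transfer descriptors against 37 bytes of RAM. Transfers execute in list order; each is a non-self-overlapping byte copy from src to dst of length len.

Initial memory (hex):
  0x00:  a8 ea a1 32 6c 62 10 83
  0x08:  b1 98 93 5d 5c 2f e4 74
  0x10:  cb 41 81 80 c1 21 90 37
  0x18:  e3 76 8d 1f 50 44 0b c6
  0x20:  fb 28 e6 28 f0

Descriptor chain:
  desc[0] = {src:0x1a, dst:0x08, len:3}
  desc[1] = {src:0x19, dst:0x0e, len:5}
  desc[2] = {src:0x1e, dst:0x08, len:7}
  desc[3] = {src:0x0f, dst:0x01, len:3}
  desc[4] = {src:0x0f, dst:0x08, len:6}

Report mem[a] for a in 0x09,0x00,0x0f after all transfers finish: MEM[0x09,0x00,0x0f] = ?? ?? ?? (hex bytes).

[0] 0x1a->0x08 len=3 : 8d 1f 50
[1] 0x19->0x0e len=5 : 76 8d 1f 50 44
[2] 0x1e->0x08 len=7 : 0b c6 fb 28 e6 28 f0
[3] 0x0f->0x01 len=3 : 8d 1f 50
[4] 0x0f->0x08 len=6 : 8d 1f 50 44 80 c1
query mem[0x09]=0x1f, mem[0x00]=0xa8, mem[0x0f]=0x8d

MEM[0x09,0x00,0x0f] = 1f a8 8d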